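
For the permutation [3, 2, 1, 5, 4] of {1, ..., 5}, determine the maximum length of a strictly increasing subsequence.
2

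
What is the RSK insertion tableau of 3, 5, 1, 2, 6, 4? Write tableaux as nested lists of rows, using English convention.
P = [[1, 2, 4], [3, 5, 6]]

After inserting 3: P = [[3]].
After inserting 5: P = [[3, 5]].
After inserting 1: P = [[1, 5], [3]].
After inserting 2: P = [[1, 2], [3, 5]].
After inserting 6: P = [[1, 2, 6], [3, 5]].
After inserting 4: P = [[1, 2, 4], [3, 5, 6]].

So P = [[1, 2, 4], [3, 5, 6]].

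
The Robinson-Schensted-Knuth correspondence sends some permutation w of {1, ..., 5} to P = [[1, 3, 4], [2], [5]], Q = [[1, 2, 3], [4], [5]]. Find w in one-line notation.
2 3 5 4 1

Reverse the RSK construction: for i from n down to 1, find the cell of Q containing i, remove the entry at that cell from P, and reverse-bump it up through P; the value ejected from row 1 is w(i).

Step i=5: Q has 5 at row 3, column 1; remove 5 from row 3 of P and reverse-bump: 5 enters row 2 and ejects 2; 2 enters row 1 and ejects 1. So w(5) = 1. P is now [[2, 3, 4], [5]].
Step i=4: Q has 4 at row 2, column 1; remove 5 from row 2 of P and reverse-bump: 5 enters row 1 and ejects 4. So w(4) = 4. P is now [[2, 3, 5]].
Step i=3: Q has 3 at row 1, column 3; remove that cell from P, ejecting 5. So w(3) = 5. P is now [[2, 3]].
Step i=2: Q has 2 at row 1, column 2; remove that cell from P, ejecting 3. So w(2) = 3. P is now [[2]].
Step i=1: Q has 1 at row 1, column 1; remove that cell from P, ejecting 2. So w(1) = 2. P is now [].

So w = 2 3 5 4 1.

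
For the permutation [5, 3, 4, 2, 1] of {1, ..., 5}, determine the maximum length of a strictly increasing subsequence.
2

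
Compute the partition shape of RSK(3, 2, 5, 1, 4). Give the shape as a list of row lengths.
[2, 2, 1]

Row-insert each entry into an empty tableau.

After inserting 3: P = [[3]].
After inserting 2: P = [[2], [3]].
After inserting 5: P = [[2, 5], [3]].
After inserting 1: P = [[1, 5], [2], [3]].
After inserting 4: P = [[1, 4], [2, 5], [3]].

The final insertion tableau P = [[1, 4], [2, 5], [3]] has shape [2, 2, 1].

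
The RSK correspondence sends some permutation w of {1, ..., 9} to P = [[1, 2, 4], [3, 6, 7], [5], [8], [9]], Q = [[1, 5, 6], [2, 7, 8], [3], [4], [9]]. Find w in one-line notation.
Reverse the RSK construction: for i from n down to 1, find the cell of Q containing i, remove the entry at that cell from P, and reverse-bump it up through P; the value ejected from row 1 is w(i).

Step i=9: Q has 9 at row 5, column 1; remove 9 from row 5 of P and reverse-bump: 9 enters row 4 and ejects 8; 8 enters row 3 and ejects 5; 5 enters row 2 and ejects 3; 3 enters row 1 and ejects 2. So w(9) = 2. P is now [[1, 3, 4], [5, 6, 7], [8], [9]].
Step i=8: Q has 8 at row 2, column 3; remove 7 from row 2 of P and reverse-bump: 7 enters row 1 and ejects 4. So w(8) = 4. P is now [[1, 3, 7], [5, 6], [8], [9]].
Step i=7: Q has 7 at row 2, column 2; remove 6 from row 2 of P and reverse-bump: 6 enters row 1 and ejects 3. So w(7) = 3. P is now [[1, 6, 7], [5], [8], [9]].
Step i=6: Q has 6 at row 1, column 3; remove that cell from P, ejecting 7. So w(6) = 7. P is now [[1, 6], [5], [8], [9]].
Step i=5: Q has 5 at row 1, column 2; remove that cell from P, ejecting 6. So w(5) = 6. P is now [[1], [5], [8], [9]].
Step i=4: Q has 4 at row 4, column 1; remove 9 from row 4 of P and reverse-bump: 9 enters row 3 and ejects 8; 8 enters row 2 and ejects 5; 5 enters row 1 and ejects 1. So w(4) = 1. P is now [[5], [8], [9]].
Step i=3: Q has 3 at row 3, column 1; remove 9 from row 3 of P and reverse-bump: 9 enters row 2 and ejects 8; 8 enters row 1 and ejects 5. So w(3) = 5. P is now [[8], [9]].
Step i=2: Q has 2 at row 2, column 1; remove 9 from row 2 of P and reverse-bump: 9 enters row 1 and ejects 8. So w(2) = 8. P is now [[9]].
Step i=1: Q has 1 at row 1, column 1; remove that cell from P, ejecting 9. So w(1) = 9. P is now [].

So w = 9 8 5 1 6 7 3 4 2.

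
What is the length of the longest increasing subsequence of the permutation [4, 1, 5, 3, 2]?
2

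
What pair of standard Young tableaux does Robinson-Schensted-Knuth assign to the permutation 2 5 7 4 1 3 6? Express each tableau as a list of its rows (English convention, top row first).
P = [[1, 3, 6], [2, 4, 7], [5]], Q = [[1, 2, 3], [4, 6, 7], [5]]

Insert each entry of the permutation into P by Schensted row insertion, recording in Q the position of each new cell.

Insert 2: appended to row 1. P = [[2]].
Insert 5: appended to row 1. P = [[2, 5]].
Insert 7: appended to row 1. P = [[2, 5, 7]].
Insert 4: 4 bumps 5 from row 1; 5 starts row 2. P = [[2, 4, 7], [5]].
Insert 1: 1 bumps 2 from row 1; 2 bumps 5 from row 2; 5 starts row 3. P = [[1, 4, 7], [2], [5]].
Insert 3: 3 bumps 4 from row 1; 4 appends to row 2. P = [[1, 3, 7], [2, 4], [5]].
Insert 6: 6 bumps 7 from row 1; 7 appends to row 2. P = [[1, 3, 6], [2, 4, 7], [5]].

So P = [[1, 3, 6], [2, 4, 7], [5]], Q = [[1, 2, 3], [4, 6, 7], [5]].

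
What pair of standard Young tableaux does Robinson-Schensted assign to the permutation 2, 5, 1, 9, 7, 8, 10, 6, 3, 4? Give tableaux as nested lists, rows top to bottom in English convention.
Insert each entry of the permutation into P by Schensted row insertion, recording in Q the position of each new cell.

Insert 2: appended to row 1. P = [[2]], Q = [[1]].
Insert 5: appended to row 1. P = [[2, 5]], Q = [[1, 2]].
Insert 1: 1 bumps 2 from row 1; 2 starts row 2. P = [[1, 5], [2]], Q = [[1, 2], [3]].
Insert 9: appended to row 1. P = [[1, 5, 9], [2]], Q = [[1, 2, 4], [3]].
Insert 7: 7 bumps 9 from row 1; 9 appends to row 2. P = [[1, 5, 7], [2, 9]], Q = [[1, 2, 4], [3, 5]].
Insert 8: appended to row 1. P = [[1, 5, 7, 8], [2, 9]], Q = [[1, 2, 4, 6], [3, 5]].
Insert 10: appended to row 1. P = [[1, 5, 7, 8, 10], [2, 9]], Q = [[1, 2, 4, 6, 7], [3, 5]].
Insert 6: 6 bumps 7 from row 1; 7 bumps 9 from row 2; 9 starts row 3. P = [[1, 5, 6, 8, 10], [2, 7], [9]], Q = [[1, 2, 4, 6, 7], [3, 5], [8]].
Insert 3: 3 bumps 5 from row 1; 5 bumps 7 from row 2; 7 bumps 9 from row 3; 9 starts row 4. P = [[1, 3, 6, 8, 10], [2, 5], [7], [9]], Q = [[1, 2, 4, 6, 7], [3, 5], [8], [9]].
Insert 4: 4 bumps 6 from row 1; 6 appends to row 2. P = [[1, 3, 4, 8, 10], [2, 5, 6], [7], [9]], Q = [[1, 2, 4, 6, 7], [3, 5, 10], [8], [9]].

So P = [[1, 3, 4, 8, 10], [2, 5, 6], [7], [9]], Q = [[1, 2, 4, 6, 7], [3, 5, 10], [8], [9]].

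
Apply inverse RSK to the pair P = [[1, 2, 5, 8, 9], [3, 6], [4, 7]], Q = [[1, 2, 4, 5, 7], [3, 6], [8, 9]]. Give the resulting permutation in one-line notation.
1 4 3 7 8 6 9 2 5

Reverse RSK: for i = n, n-1, ..., 1, locate i in Q, remove the corresponding corner cell from P, and reverse-bump its entry up through P; the value ejected from row 1 is w(i).

So w = 1 4 3 7 8 6 9 2 5.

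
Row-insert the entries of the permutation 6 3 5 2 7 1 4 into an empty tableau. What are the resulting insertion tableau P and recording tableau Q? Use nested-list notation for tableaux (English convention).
P = [[1, 4, 7], [2, 5], [3], [6]], Q = [[1, 3, 5], [2, 7], [4], [6]]

Insert each entry of the permutation into P by Schensted row insertion, recording in Q the position of each new cell.

Insert 6: appended to row 1. P = [[6]].
Insert 3: 3 bumps 6 from row 1; 6 starts row 2. P = [[3], [6]].
Insert 5: appended to row 1. P = [[3, 5], [6]].
Insert 2: 2 bumps 3 from row 1; 3 bumps 6 from row 2; 6 starts row 3. P = [[2, 5], [3], [6]].
Insert 7: appended to row 1. P = [[2, 5, 7], [3], [6]].
Insert 1: 1 bumps 2 from row 1; 2 bumps 3 from row 2; 3 bumps 6 from row 3; 6 starts row 4. P = [[1, 5, 7], [2], [3], [6]].
Insert 4: 4 bumps 5 from row 1; 5 appends to row 2. P = [[1, 4, 7], [2, 5], [3], [6]].

So P = [[1, 4, 7], [2, 5], [3], [6]], Q = [[1, 3, 5], [2, 7], [4], [6]].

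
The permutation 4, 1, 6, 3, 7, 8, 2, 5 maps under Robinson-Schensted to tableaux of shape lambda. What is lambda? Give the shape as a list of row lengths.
[4, 3, 1]

Row-insert each entry into an empty tableau.

After inserting 4: P = [[4]].
After inserting 1: P = [[1], [4]].
After inserting 6: P = [[1, 6], [4]].
After inserting 3: P = [[1, 3], [4, 6]].
After inserting 7: P = [[1, 3, 7], [4, 6]].
After inserting 8: P = [[1, 3, 7, 8], [4, 6]].
After inserting 2: P = [[1, 2, 7, 8], [3, 6], [4]].
After inserting 5: P = [[1, 2, 5, 8], [3, 6, 7], [4]].

The final insertion tableau P = [[1, 2, 5, 8], [3, 6, 7], [4]] has shape [4, 3, 1].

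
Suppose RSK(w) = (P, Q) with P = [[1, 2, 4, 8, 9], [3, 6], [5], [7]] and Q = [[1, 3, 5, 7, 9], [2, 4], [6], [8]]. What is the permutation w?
Reverse the RSK construction: for i from n down to 1, find the cell of Q containing i, remove the entry at that cell from P, and reverse-bump it up through P; the value ejected from row 1 is w(i).

Step i=9: Q has 9 at row 1, column 5; remove that cell from P, ejecting 9. So w(9) = 9. P is now [[1, 2, 4, 8], [3, 6], [5], [7]].
Step i=8: Q has 8 at row 4, column 1; remove 7 from row 4 of P and reverse-bump: 7 enters row 3 and ejects 5; 5 enters row 2 and ejects 3; 3 enters row 1 and ejects 2. So w(8) = 2. P is now [[1, 3, 4, 8], [5, 6], [7]].
Step i=7: Q has 7 at row 1, column 4; remove that cell from P, ejecting 8. So w(7) = 8. P is now [[1, 3, 4], [5, 6], [7]].
Step i=6: Q has 6 at row 3, column 1; remove 7 from row 3 of P and reverse-bump: 7 enters row 2 and ejects 6; 6 enters row 1 and ejects 4. So w(6) = 4. P is now [[1, 3, 6], [5, 7]].
Step i=5: Q has 5 at row 1, column 3; remove that cell from P, ejecting 6. So w(5) = 6. P is now [[1, 3], [5, 7]].
Step i=4: Q has 4 at row 2, column 2; remove 7 from row 2 of P and reverse-bump: 7 enters row 1 and ejects 3. So w(4) = 3. P is now [[1, 7], [5]].
Step i=3: Q has 3 at row 1, column 2; remove that cell from P, ejecting 7. So w(3) = 7. P is now [[1], [5]].
Step i=2: Q has 2 at row 2, column 1; remove 5 from row 2 of P and reverse-bump: 5 enters row 1 and ejects 1. So w(2) = 1. P is now [[5]].
Step i=1: Q has 1 at row 1, column 1; remove that cell from P, ejecting 5. So w(1) = 5. P is now [].

So w = 5 1 7 3 6 4 8 2 9.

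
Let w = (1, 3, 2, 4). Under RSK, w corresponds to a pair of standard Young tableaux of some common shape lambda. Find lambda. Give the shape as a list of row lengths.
Row-insert each entry into an empty tableau.

After inserting 1: P = [[1]].
After inserting 3: P = [[1, 3]].
After inserting 2: P = [[1, 2], [3]].
After inserting 4: P = [[1, 2, 4], [3]].

The final insertion tableau P = [[1, 2, 4], [3]] has shape [3, 1].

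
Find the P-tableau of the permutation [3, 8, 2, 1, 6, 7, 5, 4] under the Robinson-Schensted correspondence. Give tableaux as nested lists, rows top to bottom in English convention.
P = [[1, 4, 7], [2, 5], [3, 6], [8]]

Insert 3: appended to row 1. P = [[3]].
Insert 8: appended to row 1. P = [[3, 8]].
Insert 2: 2 bumps 3 from row 1; 3 starts row 2. P = [[2, 8], [3]].
Insert 1: 1 bumps 2 from row 1; 2 bumps 3 from row 2; 3 starts row 3. P = [[1, 8], [2], [3]].
Insert 6: 6 bumps 8 from row 1; 8 appends to row 2. P = [[1, 6], [2, 8], [3]].
Insert 7: appended to row 1. P = [[1, 6, 7], [2, 8], [3]].
Insert 5: 5 bumps 6 from row 1; 6 bumps 8 from row 2; 8 appends to row 3. P = [[1, 5, 7], [2, 6], [3, 8]].
Insert 4: 4 bumps 5 from row 1; 5 bumps 6 from row 2; 6 bumps 8 from row 3; 8 starts row 4. P = [[1, 4, 7], [2, 5], [3, 6], [8]].

So P = [[1, 4, 7], [2, 5], [3, 6], [8]].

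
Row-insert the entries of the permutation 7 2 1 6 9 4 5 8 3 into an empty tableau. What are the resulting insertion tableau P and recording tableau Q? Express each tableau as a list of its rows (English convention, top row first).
Insert each entry of the permutation into P by Schensted row insertion, recording in Q the position of each new cell.

Insert 7: appended to row 1. P = [[7]].
Insert 2: 2 bumps 7 from row 1; 7 starts row 2. P = [[2], [7]].
Insert 1: 1 bumps 2 from row 1; 2 bumps 7 from row 2; 7 starts row 3. P = [[1], [2], [7]].
Insert 6: appended to row 1. P = [[1, 6], [2], [7]].
Insert 9: appended to row 1. P = [[1, 6, 9], [2], [7]].
Insert 4: 4 bumps 6 from row 1; 6 appends to row 2. P = [[1, 4, 9], [2, 6], [7]].
Insert 5: 5 bumps 9 from row 1; 9 appends to row 2. P = [[1, 4, 5], [2, 6, 9], [7]].
Insert 8: appended to row 1. P = [[1, 4, 5, 8], [2, 6, 9], [7]].
Insert 3: 3 bumps 4 from row 1; 4 bumps 6 from row 2; 6 bumps 7 from row 3; 7 starts row 4. P = [[1, 3, 5, 8], [2, 4, 9], [6], [7]].

So P = [[1, 3, 5, 8], [2, 4, 9], [6], [7]], Q = [[1, 4, 5, 8], [2, 6, 7], [3], [9]].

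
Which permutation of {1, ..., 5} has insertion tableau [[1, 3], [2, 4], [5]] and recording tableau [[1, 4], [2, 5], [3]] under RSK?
5 2 1 4 3

Reverse the RSK construction: for i from n down to 1, find the cell of Q containing i, remove the entry at that cell from P, and reverse-bump it up through P; the value ejected from row 1 is w(i).

Step i=5: Q has 5 at row 2, column 2; remove 4 from row 2 of P and reverse-bump: 4 enters row 1 and ejects 3. So w(5) = 3. P is now [[1, 4], [2], [5]].
Step i=4: Q has 4 at row 1, column 2; remove that cell from P, ejecting 4. So w(4) = 4. P is now [[1], [2], [5]].
Step i=3: Q has 3 at row 3, column 1; remove 5 from row 3 of P and reverse-bump: 5 enters row 2 and ejects 2; 2 enters row 1 and ejects 1. So w(3) = 1. P is now [[2], [5]].
Step i=2: Q has 2 at row 2, column 1; remove 5 from row 2 of P and reverse-bump: 5 enters row 1 and ejects 2. So w(2) = 2. P is now [[5]].
Step i=1: Q has 1 at row 1, column 1; remove that cell from P, ejecting 5. So w(1) = 5. P is now [].

So w = 5 2 1 4 3.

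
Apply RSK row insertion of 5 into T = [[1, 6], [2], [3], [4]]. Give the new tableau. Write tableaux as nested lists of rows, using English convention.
[[1, 5], [2, 6], [3], [4]]

In row 1, 5 replaces 6 (the leftmost entry greater than 5); 6 is bumped to row 2. 6 is appended to row 2. The new tableau is [[1, 5], [2, 6], [3], [4]].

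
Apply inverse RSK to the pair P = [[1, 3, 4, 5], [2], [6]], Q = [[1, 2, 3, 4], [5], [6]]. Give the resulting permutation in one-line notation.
2 3 4 6 5 1

Reverse the RSK construction: for i from n down to 1, find the cell of Q containing i, remove the entry at that cell from P, and reverse-bump it up through P; the value ejected from row 1 is w(i).

Step i=6: Q has 6 at row 3, column 1; remove 6 from row 3 of P and reverse-bump: 6 enters row 2 and ejects 2; 2 enters row 1 and ejects 1. So w(6) = 1. P is now [[2, 3, 4, 5], [6]].
Step i=5: Q has 5 at row 2, column 1; remove 6 from row 2 of P and reverse-bump: 6 enters row 1 and ejects 5. So w(5) = 5. P is now [[2, 3, 4, 6]].
Step i=4: Q has 4 at row 1, column 4; remove that cell from P, ejecting 6. So w(4) = 6. P is now [[2, 3, 4]].
Step i=3: Q has 3 at row 1, column 3; remove that cell from P, ejecting 4. So w(3) = 4. P is now [[2, 3]].
Step i=2: Q has 2 at row 1, column 2; remove that cell from P, ejecting 3. So w(2) = 3. P is now [[2]].
Step i=1: Q has 1 at row 1, column 1; remove that cell from P, ejecting 2. So w(1) = 2. P is now [].

So w = 2 3 4 6 5 1.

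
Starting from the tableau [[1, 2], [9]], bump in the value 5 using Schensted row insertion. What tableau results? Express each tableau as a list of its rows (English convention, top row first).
[[1, 2, 5], [9]]

5 is larger than every entry of row 1, so it is appended to row 1. The new tableau is [[1, 2, 5], [9]].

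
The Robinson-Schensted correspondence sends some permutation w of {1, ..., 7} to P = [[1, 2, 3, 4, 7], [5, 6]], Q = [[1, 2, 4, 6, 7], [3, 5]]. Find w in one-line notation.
1 5 2 6 3 4 7

Reverse the RSK construction: for i from n down to 1, find the cell of Q containing i, remove the entry at that cell from P, and reverse-bump it up through P; the value ejected from row 1 is w(i).

Step i=7: Q has 7 at row 1, column 5; remove that cell from P, ejecting 7. So w(7) = 7. P is now [[1, 2, 3, 4], [5, 6]].
Step i=6: Q has 6 at row 1, column 4; remove that cell from P, ejecting 4. So w(6) = 4. P is now [[1, 2, 3], [5, 6]].
Step i=5: Q has 5 at row 2, column 2; remove 6 from row 2 of P and reverse-bump: 6 enters row 1 and ejects 3. So w(5) = 3. P is now [[1, 2, 6], [5]].
Step i=4: Q has 4 at row 1, column 3; remove that cell from P, ejecting 6. So w(4) = 6. P is now [[1, 2], [5]].
Step i=3: Q has 3 at row 2, column 1; remove 5 from row 2 of P and reverse-bump: 5 enters row 1 and ejects 2. So w(3) = 2. P is now [[1, 5]].
Step i=2: Q has 2 at row 1, column 2; remove that cell from P, ejecting 5. So w(2) = 5. P is now [[1]].
Step i=1: Q has 1 at row 1, column 1; remove that cell from P, ejecting 1. So w(1) = 1. P is now [].

So w = 1 5 2 6 3 4 7.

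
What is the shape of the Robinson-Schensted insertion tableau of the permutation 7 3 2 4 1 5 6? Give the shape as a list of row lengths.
Row-insert each entry into an empty tableau.

After inserting 7: P = [[7]].
After inserting 3: P = [[3], [7]].
After inserting 2: P = [[2], [3], [7]].
After inserting 4: P = [[2, 4], [3], [7]].
After inserting 1: P = [[1, 4], [2], [3], [7]].
After inserting 5: P = [[1, 4, 5], [2], [3], [7]].
After inserting 6: P = [[1, 4, 5, 6], [2], [3], [7]].

The final insertion tableau P = [[1, 4, 5, 6], [2], [3], [7]] has shape [4, 1, 1, 1].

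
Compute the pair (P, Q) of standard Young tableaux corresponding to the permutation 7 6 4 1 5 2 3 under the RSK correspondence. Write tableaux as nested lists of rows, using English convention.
Insert each entry of the permutation into P by Schensted row insertion, recording in Q the position of each new cell.

Insert 7: appended to row 1. P = [[7]].
Insert 6: 6 bumps 7 from row 1; 7 starts row 2. P = [[6], [7]].
Insert 4: 4 bumps 6 from row 1; 6 bumps 7 from row 2; 7 starts row 3. P = [[4], [6], [7]].
Insert 1: 1 bumps 4 from row 1; 4 bumps 6 from row 2; 6 bumps 7 from row 3; 7 starts row 4. P = [[1], [4], [6], [7]].
Insert 5: appended to row 1. P = [[1, 5], [4], [6], [7]].
Insert 2: 2 bumps 5 from row 1; 5 appends to row 2. P = [[1, 2], [4, 5], [6], [7]].
Insert 3: appended to row 1. P = [[1, 2, 3], [4, 5], [6], [7]].

So P = [[1, 2, 3], [4, 5], [6], [7]], Q = [[1, 5, 7], [2, 6], [3], [4]].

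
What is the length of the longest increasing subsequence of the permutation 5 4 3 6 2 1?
2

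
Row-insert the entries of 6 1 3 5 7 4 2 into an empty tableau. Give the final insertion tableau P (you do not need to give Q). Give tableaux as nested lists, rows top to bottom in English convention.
P = [[1, 2, 4, 7], [3], [5], [6]]

Insert 6: appended to row 1. P = [[6]].
Insert 1: 1 bumps 6 from row 1; 6 starts row 2. P = [[1], [6]].
Insert 3: appended to row 1. P = [[1, 3], [6]].
Insert 5: appended to row 1. P = [[1, 3, 5], [6]].
Insert 7: appended to row 1. P = [[1, 3, 5, 7], [6]].
Insert 4: 4 bumps 5 from row 1; 5 bumps 6 from row 2; 6 starts row 3. P = [[1, 3, 4, 7], [5], [6]].
Insert 2: 2 bumps 3 from row 1; 3 bumps 5 from row 2; 5 bumps 6 from row 3; 6 starts row 4. P = [[1, 2, 4, 7], [3], [5], [6]].

So P = [[1, 2, 4, 7], [3], [5], [6]].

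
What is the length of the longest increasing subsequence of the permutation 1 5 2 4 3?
3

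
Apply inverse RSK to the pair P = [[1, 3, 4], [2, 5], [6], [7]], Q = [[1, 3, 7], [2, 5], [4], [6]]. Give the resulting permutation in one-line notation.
7 2 6 1 5 3 4

Reverse the RSK construction: for i from n down to 1, find the cell of Q containing i, remove the entry at that cell from P, and reverse-bump it up through P; the value ejected from row 1 is w(i).

Step i=7: Q has 7 at row 1, column 3; remove that cell from P, ejecting 4. So w(7) = 4. P is now [[1, 3], [2, 5], [6], [7]].
Step i=6: Q has 6 at row 4, column 1; remove 7 from row 4 of P and reverse-bump: 7 enters row 3 and ejects 6; 6 enters row 2 and ejects 5; 5 enters row 1 and ejects 3. So w(6) = 3. P is now [[1, 5], [2, 6], [7]].
Step i=5: Q has 5 at row 2, column 2; remove 6 from row 2 of P and reverse-bump: 6 enters row 1 and ejects 5. So w(5) = 5. P is now [[1, 6], [2], [7]].
Step i=4: Q has 4 at row 3, column 1; remove 7 from row 3 of P and reverse-bump: 7 enters row 2 and ejects 2; 2 enters row 1 and ejects 1. So w(4) = 1. P is now [[2, 6], [7]].
Step i=3: Q has 3 at row 1, column 2; remove that cell from P, ejecting 6. So w(3) = 6. P is now [[2], [7]].
Step i=2: Q has 2 at row 2, column 1; remove 7 from row 2 of P and reverse-bump: 7 enters row 1 and ejects 2. So w(2) = 2. P is now [[7]].
Step i=1: Q has 1 at row 1, column 1; remove that cell from P, ejecting 7. So w(1) = 7. P is now [].

So w = 7 2 6 1 5 3 4.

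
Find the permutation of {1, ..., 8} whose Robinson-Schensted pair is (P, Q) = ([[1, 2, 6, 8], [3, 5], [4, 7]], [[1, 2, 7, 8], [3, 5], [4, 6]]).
4 7 3 1 5 2 6 8

Reverse the RSK construction: for i from n down to 1, find the cell of Q containing i, remove the entry at that cell from P, and reverse-bump it up through P; the value ejected from row 1 is w(i).

Step i=8: Q has 8 at row 1, column 4; remove that cell from P, ejecting 8. So w(8) = 8. P is now [[1, 2, 6], [3, 5], [4, 7]].
Step i=7: Q has 7 at row 1, column 3; remove that cell from P, ejecting 6. So w(7) = 6. P is now [[1, 2], [3, 5], [4, 7]].
Step i=6: Q has 6 at row 3, column 2; remove 7 from row 3 of P and reverse-bump: 7 enters row 2 and ejects 5; 5 enters row 1 and ejects 2. So w(6) = 2. P is now [[1, 5], [3, 7], [4]].
Step i=5: Q has 5 at row 2, column 2; remove 7 from row 2 of P and reverse-bump: 7 enters row 1 and ejects 5. So w(5) = 5. P is now [[1, 7], [3], [4]].
Step i=4: Q has 4 at row 3, column 1; remove 4 from row 3 of P and reverse-bump: 4 enters row 2 and ejects 3; 3 enters row 1 and ejects 1. So w(4) = 1. P is now [[3, 7], [4]].
Step i=3: Q has 3 at row 2, column 1; remove 4 from row 2 of P and reverse-bump: 4 enters row 1 and ejects 3. So w(3) = 3. P is now [[4, 7]].
Step i=2: Q has 2 at row 1, column 2; remove that cell from P, ejecting 7. So w(2) = 7. P is now [[4]].
Step i=1: Q has 1 at row 1, column 1; remove that cell from P, ejecting 4. So w(1) = 4. P is now [].

So w = 4 7 3 1 5 2 6 8.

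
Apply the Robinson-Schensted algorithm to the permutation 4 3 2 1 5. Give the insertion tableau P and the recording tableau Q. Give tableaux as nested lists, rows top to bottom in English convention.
Insert each entry of the permutation into P by Schensted row insertion, recording in Q the position of each new cell.

Insert 4: appended to row 1. P = [[4]], Q = [[1]].
Insert 3: 3 bumps 4 from row 1; 4 starts row 2. P = [[3], [4]], Q = [[1], [2]].
Insert 2: 2 bumps 3 from row 1; 3 bumps 4 from row 2; 4 starts row 3. P = [[2], [3], [4]], Q = [[1], [2], [3]].
Insert 1: 1 bumps 2 from row 1; 2 bumps 3 from row 2; 3 bumps 4 from row 3; 4 starts row 4. P = [[1], [2], [3], [4]], Q = [[1], [2], [3], [4]].
Insert 5: appended to row 1. P = [[1, 5], [2], [3], [4]], Q = [[1, 5], [2], [3], [4]].

So P = [[1, 5], [2], [3], [4]], Q = [[1, 5], [2], [3], [4]].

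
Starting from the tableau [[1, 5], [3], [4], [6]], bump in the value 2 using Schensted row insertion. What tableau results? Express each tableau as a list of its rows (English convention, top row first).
In row 1, 2 replaces 5 (the leftmost entry greater than 2); 5 is bumped to row 2. 5 is appended to row 2. The new tableau is [[1, 2], [3, 5], [4], [6]].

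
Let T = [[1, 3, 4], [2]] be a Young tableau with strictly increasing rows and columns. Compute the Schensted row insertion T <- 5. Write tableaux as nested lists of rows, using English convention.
[[1, 3, 4, 5], [2]]

5 is larger than every entry of row 1, so it is appended to row 1. The new tableau is [[1, 3, 4, 5], [2]].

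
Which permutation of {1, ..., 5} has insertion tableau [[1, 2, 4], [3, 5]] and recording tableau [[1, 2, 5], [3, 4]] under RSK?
3 5 1 2 4

Reverse the RSK construction: for i from n down to 1, find the cell of Q containing i, remove the entry at that cell from P, and reverse-bump it up through P; the value ejected from row 1 is w(i).

Step i=5: Q has 5 at row 1, column 3; remove that cell from P, ejecting 4. So w(5) = 4. P is now [[1, 2], [3, 5]].
Step i=4: Q has 4 at row 2, column 2; remove 5 from row 2 of P and reverse-bump: 5 enters row 1 and ejects 2. So w(4) = 2. P is now [[1, 5], [3]].
Step i=3: Q has 3 at row 2, column 1; remove 3 from row 2 of P and reverse-bump: 3 enters row 1 and ejects 1. So w(3) = 1. P is now [[3, 5]].
Step i=2: Q has 2 at row 1, column 2; remove that cell from P, ejecting 5. So w(2) = 5. P is now [[3]].
Step i=1: Q has 1 at row 1, column 1; remove that cell from P, ejecting 3. So w(1) = 3. P is now [].

So w = 3 5 1 2 4.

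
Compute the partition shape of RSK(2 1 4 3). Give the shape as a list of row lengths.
Row-insert each entry into an empty tableau.

After inserting 2: P = [[2]].
After inserting 1: P = [[1], [2]].
After inserting 4: P = [[1, 4], [2]].
After inserting 3: P = [[1, 3], [2, 4]].

The final insertion tableau P = [[1, 3], [2, 4]] has shape [2, 2].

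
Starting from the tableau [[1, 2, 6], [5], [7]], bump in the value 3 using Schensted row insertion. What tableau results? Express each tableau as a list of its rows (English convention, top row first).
[[1, 2, 3], [5, 6], [7]]

In row 1, 3 replaces 6 (the leftmost entry greater than 3); 6 is bumped to row 2. 6 is appended to row 2. The new tableau is [[1, 2, 3], [5, 6], [7]].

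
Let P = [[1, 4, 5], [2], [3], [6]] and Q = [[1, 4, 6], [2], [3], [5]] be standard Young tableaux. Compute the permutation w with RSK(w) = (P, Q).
6 3 2 4 1 5

Reverse the RSK construction: for i from n down to 1, find the cell of Q containing i, remove the entry at that cell from P, and reverse-bump it up through P; the value ejected from row 1 is w(i).

Step i=6: Q has 6 at row 1, column 3; remove that cell from P, ejecting 5. So w(6) = 5. P is now [[1, 4], [2], [3], [6]].
Step i=5: Q has 5 at row 4, column 1; remove 6 from row 4 of P and reverse-bump: 6 enters row 3 and ejects 3; 3 enters row 2 and ejects 2; 2 enters row 1 and ejects 1. So w(5) = 1. P is now [[2, 4], [3], [6]].
Step i=4: Q has 4 at row 1, column 2; remove that cell from P, ejecting 4. So w(4) = 4. P is now [[2], [3], [6]].
Step i=3: Q has 3 at row 3, column 1; remove 6 from row 3 of P and reverse-bump: 6 enters row 2 and ejects 3; 3 enters row 1 and ejects 2. So w(3) = 2. P is now [[3], [6]].
Step i=2: Q has 2 at row 2, column 1; remove 6 from row 2 of P and reverse-bump: 6 enters row 1 and ejects 3. So w(2) = 3. P is now [[6]].
Step i=1: Q has 1 at row 1, column 1; remove that cell from P, ejecting 6. So w(1) = 6. P is now [].

So w = 6 3 2 4 1 5.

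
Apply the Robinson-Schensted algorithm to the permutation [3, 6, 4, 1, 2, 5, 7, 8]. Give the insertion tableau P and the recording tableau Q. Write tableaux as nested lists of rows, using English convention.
Insert each entry of the permutation into P by Schensted row insertion, recording in Q the position of each new cell.

Insert 3: appended to row 1. P = [[3]], Q = [[1]].
Insert 6: appended to row 1. P = [[3, 6]], Q = [[1, 2]].
Insert 4: 4 bumps 6 from row 1; 6 starts row 2. P = [[3, 4], [6]], Q = [[1, 2], [3]].
Insert 1: 1 bumps 3 from row 1; 3 bumps 6 from row 2; 6 starts row 3. P = [[1, 4], [3], [6]], Q = [[1, 2], [3], [4]].
Insert 2: 2 bumps 4 from row 1; 4 appends to row 2. P = [[1, 2], [3, 4], [6]], Q = [[1, 2], [3, 5], [4]].
Insert 5: appended to row 1. P = [[1, 2, 5], [3, 4], [6]], Q = [[1, 2, 6], [3, 5], [4]].
Insert 7: appended to row 1. P = [[1, 2, 5, 7], [3, 4], [6]], Q = [[1, 2, 6, 7], [3, 5], [4]].
Insert 8: appended to row 1. P = [[1, 2, 5, 7, 8], [3, 4], [6]], Q = [[1, 2, 6, 7, 8], [3, 5], [4]].

So P = [[1, 2, 5, 7, 8], [3, 4], [6]], Q = [[1, 2, 6, 7, 8], [3, 5], [4]].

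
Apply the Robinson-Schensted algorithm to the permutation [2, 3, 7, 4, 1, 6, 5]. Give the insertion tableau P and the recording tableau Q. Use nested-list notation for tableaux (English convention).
Insert each entry of the permutation into P by Schensted row insertion, recording in Q the position of each new cell.

Insert 2: appended to row 1. P = [[2]], Q = [[1]].
Insert 3: appended to row 1. P = [[2, 3]], Q = [[1, 2]].
Insert 7: appended to row 1. P = [[2, 3, 7]], Q = [[1, 2, 3]].
Insert 4: 4 bumps 7 from row 1; 7 starts row 2. P = [[2, 3, 4], [7]], Q = [[1, 2, 3], [4]].
Insert 1: 1 bumps 2 from row 1; 2 bumps 7 from row 2; 7 starts row 3. P = [[1, 3, 4], [2], [7]], Q = [[1, 2, 3], [4], [5]].
Insert 6: appended to row 1. P = [[1, 3, 4, 6], [2], [7]], Q = [[1, 2, 3, 6], [4], [5]].
Insert 5: 5 bumps 6 from row 1; 6 appends to row 2. P = [[1, 3, 4, 5], [2, 6], [7]], Q = [[1, 2, 3, 6], [4, 7], [5]].

So P = [[1, 3, 4, 5], [2, 6], [7]], Q = [[1, 2, 3, 6], [4, 7], [5]].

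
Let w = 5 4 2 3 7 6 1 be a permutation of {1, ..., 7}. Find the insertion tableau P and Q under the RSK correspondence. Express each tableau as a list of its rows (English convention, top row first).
P = [[1, 3, 6], [2, 7], [4], [5]], Q = [[1, 4, 5], [2, 6], [3], [7]]

Insert each entry of the permutation into P by Schensted row insertion, recording in Q the position of each new cell.

After inserting 5: P = [[5]].
After inserting 4: P = [[4], [5]].
After inserting 2: P = [[2], [4], [5]].
After inserting 3: P = [[2, 3], [4], [5]].
After inserting 7: P = [[2, 3, 7], [4], [5]].
After inserting 6: P = [[2, 3, 6], [4, 7], [5]].
After inserting 1: P = [[1, 3, 6], [2, 7], [4], [5]].

So P = [[1, 3, 6], [2, 7], [4], [5]], Q = [[1, 4, 5], [2, 6], [3], [7]].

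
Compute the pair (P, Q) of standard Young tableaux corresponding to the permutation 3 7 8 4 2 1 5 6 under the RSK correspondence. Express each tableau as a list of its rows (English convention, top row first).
P = [[1, 4, 5, 6], [2, 8], [3], [7]], Q = [[1, 2, 3, 8], [4, 7], [5], [6]]

Insert each entry of the permutation into P by Schensted row insertion, recording in Q the position of each new cell.

Insert 3: appended to row 1. P = [[3]].
Insert 7: appended to row 1. P = [[3, 7]].
Insert 8: appended to row 1. P = [[3, 7, 8]].
Insert 4: 4 bumps 7 from row 1; 7 starts row 2. P = [[3, 4, 8], [7]].
Insert 2: 2 bumps 3 from row 1; 3 bumps 7 from row 2; 7 starts row 3. P = [[2, 4, 8], [3], [7]].
Insert 1: 1 bumps 2 from row 1; 2 bumps 3 from row 2; 3 bumps 7 from row 3; 7 starts row 4. P = [[1, 4, 8], [2], [3], [7]].
Insert 5: 5 bumps 8 from row 1; 8 appends to row 2. P = [[1, 4, 5], [2, 8], [3], [7]].
Insert 6: appended to row 1. P = [[1, 4, 5, 6], [2, 8], [3], [7]].

So P = [[1, 4, 5, 6], [2, 8], [3], [7]], Q = [[1, 2, 3, 8], [4, 7], [5], [6]].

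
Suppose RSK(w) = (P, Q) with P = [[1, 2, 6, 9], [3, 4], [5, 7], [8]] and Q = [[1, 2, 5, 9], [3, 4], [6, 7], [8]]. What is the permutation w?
Reverse the RSK construction: for i from n down to 1, find the cell of Q containing i, remove the entry at that cell from P, and reverse-bump it up through P; the value ejected from row 1 is w(i).

Step i=9: Q has 9 at row 1, column 4; remove that cell from P, ejecting 9. So w(9) = 9. P is now [[1, 2, 6], [3, 4], [5, 7], [8]].
Step i=8: Q has 8 at row 4, column 1; remove 8 from row 4 of P and reverse-bump: 8 enters row 3 and ejects 7; 7 enters row 2 and ejects 4; 4 enters row 1 and ejects 2. So w(8) = 2. P is now [[1, 4, 6], [3, 7], [5, 8]].
Step i=7: Q has 7 at row 3, column 2; remove 8 from row 3 of P and reverse-bump: 8 enters row 2 and ejects 7; 7 enters row 1 and ejects 6. So w(7) = 6. P is now [[1, 4, 7], [3, 8], [5]].
Step i=6: Q has 6 at row 3, column 1; remove 5 from row 3 of P and reverse-bump: 5 enters row 2 and ejects 3; 3 enters row 1 and ejects 1. So w(6) = 1. P is now [[3, 4, 7], [5, 8]].
Step i=5: Q has 5 at row 1, column 3; remove that cell from P, ejecting 7. So w(5) = 7. P is now [[3, 4], [5, 8]].
Step i=4: Q has 4 at row 2, column 2; remove 8 from row 2 of P and reverse-bump: 8 enters row 1 and ejects 4. So w(4) = 4. P is now [[3, 8], [5]].
Step i=3: Q has 3 at row 2, column 1; remove 5 from row 2 of P and reverse-bump: 5 enters row 1 and ejects 3. So w(3) = 3. P is now [[5, 8]].
Step i=2: Q has 2 at row 1, column 2; remove that cell from P, ejecting 8. So w(2) = 8. P is now [[5]].
Step i=1: Q has 1 at row 1, column 1; remove that cell from P, ejecting 5. So w(1) = 5. P is now [].

So w = 5 8 3 4 7 1 6 2 9.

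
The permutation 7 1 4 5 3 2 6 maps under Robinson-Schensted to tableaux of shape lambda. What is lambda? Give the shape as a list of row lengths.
Row-insert each entry into an empty tableau.

After inserting 7: P = [[7]].
After inserting 1: P = [[1], [7]].
After inserting 4: P = [[1, 4], [7]].
After inserting 5: P = [[1, 4, 5], [7]].
After inserting 3: P = [[1, 3, 5], [4], [7]].
After inserting 2: P = [[1, 2, 5], [3], [4], [7]].
After inserting 6: P = [[1, 2, 5, 6], [3], [4], [7]].

The final insertion tableau P = [[1, 2, 5, 6], [3], [4], [7]] has shape [4, 1, 1, 1].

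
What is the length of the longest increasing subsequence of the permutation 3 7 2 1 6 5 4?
2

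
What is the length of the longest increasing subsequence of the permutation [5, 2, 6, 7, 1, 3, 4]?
3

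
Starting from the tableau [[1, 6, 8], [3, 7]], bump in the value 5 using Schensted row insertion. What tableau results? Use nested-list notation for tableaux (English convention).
[[1, 5, 8], [3, 6], [7]]

In row 1, 5 replaces 6 (the leftmost entry greater than 5); 6 is bumped to row 2. In row 2, 6 replaces 7 (the leftmost entry greater than 6); 7 is bumped to row 3. 7 starts a new row 3. The new tableau is [[1, 5, 8], [3, 6], [7]].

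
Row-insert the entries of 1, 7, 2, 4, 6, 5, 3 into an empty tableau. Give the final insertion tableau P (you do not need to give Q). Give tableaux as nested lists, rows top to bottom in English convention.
P = [[1, 2, 3, 5], [4], [6], [7]]

Insert 1: appended to row 1. P = [[1]].
Insert 7: appended to row 1. P = [[1, 7]].
Insert 2: 2 bumps 7 from row 1; 7 starts row 2. P = [[1, 2], [7]].
Insert 4: appended to row 1. P = [[1, 2, 4], [7]].
Insert 6: appended to row 1. P = [[1, 2, 4, 6], [7]].
Insert 5: 5 bumps 6 from row 1; 6 bumps 7 from row 2; 7 starts row 3. P = [[1, 2, 4, 5], [6], [7]].
Insert 3: 3 bumps 4 from row 1; 4 bumps 6 from row 2; 6 bumps 7 from row 3; 7 starts row 4. P = [[1, 2, 3, 5], [4], [6], [7]].

So P = [[1, 2, 3, 5], [4], [6], [7]].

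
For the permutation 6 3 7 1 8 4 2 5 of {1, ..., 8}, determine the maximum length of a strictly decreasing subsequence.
3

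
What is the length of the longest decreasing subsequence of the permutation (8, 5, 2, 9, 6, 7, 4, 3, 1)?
5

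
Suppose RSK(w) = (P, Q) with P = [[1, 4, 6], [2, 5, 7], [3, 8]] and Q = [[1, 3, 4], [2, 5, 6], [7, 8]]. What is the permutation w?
3 2 5 8 4 7 1 6

Reverse the RSK construction: for i from n down to 1, find the cell of Q containing i, remove the entry at that cell from P, and reverse-bump it up through P; the value ejected from row 1 is w(i).

Step i=8: Q has 8 at row 3, column 2; remove 8 from row 3 of P and reverse-bump: 8 enters row 2 and ejects 7; 7 enters row 1 and ejects 6. So w(8) = 6. P is now [[1, 4, 7], [2, 5, 8], [3]].
Step i=7: Q has 7 at row 3, column 1; remove 3 from row 3 of P and reverse-bump: 3 enters row 2 and ejects 2; 2 enters row 1 and ejects 1. So w(7) = 1. P is now [[2, 4, 7], [3, 5, 8]].
Step i=6: Q has 6 at row 2, column 3; remove 8 from row 2 of P and reverse-bump: 8 enters row 1 and ejects 7. So w(6) = 7. P is now [[2, 4, 8], [3, 5]].
Step i=5: Q has 5 at row 2, column 2; remove 5 from row 2 of P and reverse-bump: 5 enters row 1 and ejects 4. So w(5) = 4. P is now [[2, 5, 8], [3]].
Step i=4: Q has 4 at row 1, column 3; remove that cell from P, ejecting 8. So w(4) = 8. P is now [[2, 5], [3]].
Step i=3: Q has 3 at row 1, column 2; remove that cell from P, ejecting 5. So w(3) = 5. P is now [[2], [3]].
Step i=2: Q has 2 at row 2, column 1; remove 3 from row 2 of P and reverse-bump: 3 enters row 1 and ejects 2. So w(2) = 2. P is now [[3]].
Step i=1: Q has 1 at row 1, column 1; remove that cell from P, ejecting 3. So w(1) = 3. P is now [].

So w = 3 2 5 8 4 7 1 6.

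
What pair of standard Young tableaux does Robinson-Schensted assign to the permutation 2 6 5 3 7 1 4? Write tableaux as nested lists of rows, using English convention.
P = [[1, 3, 4], [2, 7], [5], [6]], Q = [[1, 2, 5], [3, 7], [4], [6]]

Insert each entry of the permutation into P by Schensted row insertion, recording in Q the position of each new cell.

Insert 2: appended to row 1. P = [[2]].
Insert 6: appended to row 1. P = [[2, 6]].
Insert 5: 5 bumps 6 from row 1; 6 starts row 2. P = [[2, 5], [6]].
Insert 3: 3 bumps 5 from row 1; 5 bumps 6 from row 2; 6 starts row 3. P = [[2, 3], [5], [6]].
Insert 7: appended to row 1. P = [[2, 3, 7], [5], [6]].
Insert 1: 1 bumps 2 from row 1; 2 bumps 5 from row 2; 5 bumps 6 from row 3; 6 starts row 4. P = [[1, 3, 7], [2], [5], [6]].
Insert 4: 4 bumps 7 from row 1; 7 appends to row 2. P = [[1, 3, 4], [2, 7], [5], [6]].

So P = [[1, 3, 4], [2, 7], [5], [6]], Q = [[1, 2, 5], [3, 7], [4], [6]].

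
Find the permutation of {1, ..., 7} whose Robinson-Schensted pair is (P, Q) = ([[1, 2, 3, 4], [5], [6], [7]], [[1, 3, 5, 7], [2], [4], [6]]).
7 1 6 2 5 3 4

Reverse RSK: for i = n, n-1, ..., 1, locate i in Q, remove the corresponding corner cell from P, and reverse-bump its entry up through P; the value ejected from row 1 is w(i).

So w = 7 1 6 2 5 3 4.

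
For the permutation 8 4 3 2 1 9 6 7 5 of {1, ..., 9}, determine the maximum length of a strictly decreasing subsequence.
5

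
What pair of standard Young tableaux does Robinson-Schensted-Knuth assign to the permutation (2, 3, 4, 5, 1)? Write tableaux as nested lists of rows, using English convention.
P = [[1, 3, 4, 5], [2]], Q = [[1, 2, 3, 4], [5]]

Insert each entry of the permutation into P by Schensted row insertion, recording in Q the position of each new cell.

Insert 2: appended to row 1. P = [[2]], Q = [[1]].
Insert 3: appended to row 1. P = [[2, 3]], Q = [[1, 2]].
Insert 4: appended to row 1. P = [[2, 3, 4]], Q = [[1, 2, 3]].
Insert 5: appended to row 1. P = [[2, 3, 4, 5]], Q = [[1, 2, 3, 4]].
Insert 1: 1 bumps 2 from row 1; 2 starts row 2. P = [[1, 3, 4, 5], [2]], Q = [[1, 2, 3, 4], [5]].

So P = [[1, 3, 4, 5], [2]], Q = [[1, 2, 3, 4], [5]].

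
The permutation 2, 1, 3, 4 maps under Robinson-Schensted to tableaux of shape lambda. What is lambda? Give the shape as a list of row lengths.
[3, 1]

Row-insert each entry into an empty tableau.

After inserting 2: P = [[2]].
After inserting 1: P = [[1], [2]].
After inserting 3: P = [[1, 3], [2]].
After inserting 4: P = [[1, 3, 4], [2]].

The final insertion tableau P = [[1, 3, 4], [2]] has shape [3, 1].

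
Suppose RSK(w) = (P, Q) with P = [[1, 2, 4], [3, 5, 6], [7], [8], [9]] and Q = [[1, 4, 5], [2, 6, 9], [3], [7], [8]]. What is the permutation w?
Reverse the RSK construction: for i from n down to 1, find the cell of Q containing i, remove the entry at that cell from P, and reverse-bump it up through P; the value ejected from row 1 is w(i).

Step i=9: Q has 9 at row 2, column 3; remove 6 from row 2 of P and reverse-bump: 6 enters row 1 and ejects 4. So w(9) = 4. P is now [[1, 2, 6], [3, 5], [7], [8], [9]].
Step i=8: Q has 8 at row 5, column 1; remove 9 from row 5 of P and reverse-bump: 9 enters row 4 and ejects 8; 8 enters row 3 and ejects 7; 7 enters row 2 and ejects 5; 5 enters row 1 and ejects 2. So w(8) = 2. P is now [[1, 5, 6], [3, 7], [8], [9]].
Step i=7: Q has 7 at row 4, column 1; remove 9 from row 4 of P and reverse-bump: 9 enters row 3 and ejects 8; 8 enters row 2 and ejects 7; 7 enters row 1 and ejects 6. So w(7) = 6. P is now [[1, 5, 7], [3, 8], [9]].
Step i=6: Q has 6 at row 2, column 2; remove 8 from row 2 of P and reverse-bump: 8 enters row 1 and ejects 7. So w(6) = 7. P is now [[1, 5, 8], [3], [9]].
Step i=5: Q has 5 at row 1, column 3; remove that cell from P, ejecting 8. So w(5) = 8. P is now [[1, 5], [3], [9]].
Step i=4: Q has 4 at row 1, column 2; remove that cell from P, ejecting 5. So w(4) = 5. P is now [[1], [3], [9]].
Step i=3: Q has 3 at row 3, column 1; remove 9 from row 3 of P and reverse-bump: 9 enters row 2 and ejects 3; 3 enters row 1 and ejects 1. So w(3) = 1. P is now [[3], [9]].
Step i=2: Q has 2 at row 2, column 1; remove 9 from row 2 of P and reverse-bump: 9 enters row 1 and ejects 3. So w(2) = 3. P is now [[9]].
Step i=1: Q has 1 at row 1, column 1; remove that cell from P, ejecting 9. So w(1) = 9. P is now [].

So w = 9 3 1 5 8 7 6 2 4.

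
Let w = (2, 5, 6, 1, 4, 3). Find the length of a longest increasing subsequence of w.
3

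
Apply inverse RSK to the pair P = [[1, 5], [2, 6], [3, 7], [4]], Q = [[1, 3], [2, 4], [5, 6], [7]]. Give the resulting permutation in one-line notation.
Reverse the RSK construction: for i from n down to 1, find the cell of Q containing i, remove the entry at that cell from P, and reverse-bump it up through P; the value ejected from row 1 is w(i).

Step i=7: Q has 7 at row 4, column 1; remove 4 from row 4 of P and reverse-bump: 4 enters row 3 and ejects 3; 3 enters row 2 and ejects 2; 2 enters row 1 and ejects 1. So w(7) = 1. P is now [[2, 5], [3, 6], [4, 7]].
Step i=6: Q has 6 at row 3, column 2; remove 7 from row 3 of P and reverse-bump: 7 enters row 2 and ejects 6; 6 enters row 1 and ejects 5. So w(6) = 5. P is now [[2, 6], [3, 7], [4]].
Step i=5: Q has 5 at row 3, column 1; remove 4 from row 3 of P and reverse-bump: 4 enters row 2 and ejects 3; 3 enters row 1 and ejects 2. So w(5) = 2. P is now [[3, 6], [4, 7]].
Step i=4: Q has 4 at row 2, column 2; remove 7 from row 2 of P and reverse-bump: 7 enters row 1 and ejects 6. So w(4) = 6. P is now [[3, 7], [4]].
Step i=3: Q has 3 at row 1, column 2; remove that cell from P, ejecting 7. So w(3) = 7. P is now [[3], [4]].
Step i=2: Q has 2 at row 2, column 1; remove 4 from row 2 of P and reverse-bump: 4 enters row 1 and ejects 3. So w(2) = 3. P is now [[4]].
Step i=1: Q has 1 at row 1, column 1; remove that cell from P, ejecting 4. So w(1) = 4. P is now [].

So w = 4 3 7 6 2 5 1.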